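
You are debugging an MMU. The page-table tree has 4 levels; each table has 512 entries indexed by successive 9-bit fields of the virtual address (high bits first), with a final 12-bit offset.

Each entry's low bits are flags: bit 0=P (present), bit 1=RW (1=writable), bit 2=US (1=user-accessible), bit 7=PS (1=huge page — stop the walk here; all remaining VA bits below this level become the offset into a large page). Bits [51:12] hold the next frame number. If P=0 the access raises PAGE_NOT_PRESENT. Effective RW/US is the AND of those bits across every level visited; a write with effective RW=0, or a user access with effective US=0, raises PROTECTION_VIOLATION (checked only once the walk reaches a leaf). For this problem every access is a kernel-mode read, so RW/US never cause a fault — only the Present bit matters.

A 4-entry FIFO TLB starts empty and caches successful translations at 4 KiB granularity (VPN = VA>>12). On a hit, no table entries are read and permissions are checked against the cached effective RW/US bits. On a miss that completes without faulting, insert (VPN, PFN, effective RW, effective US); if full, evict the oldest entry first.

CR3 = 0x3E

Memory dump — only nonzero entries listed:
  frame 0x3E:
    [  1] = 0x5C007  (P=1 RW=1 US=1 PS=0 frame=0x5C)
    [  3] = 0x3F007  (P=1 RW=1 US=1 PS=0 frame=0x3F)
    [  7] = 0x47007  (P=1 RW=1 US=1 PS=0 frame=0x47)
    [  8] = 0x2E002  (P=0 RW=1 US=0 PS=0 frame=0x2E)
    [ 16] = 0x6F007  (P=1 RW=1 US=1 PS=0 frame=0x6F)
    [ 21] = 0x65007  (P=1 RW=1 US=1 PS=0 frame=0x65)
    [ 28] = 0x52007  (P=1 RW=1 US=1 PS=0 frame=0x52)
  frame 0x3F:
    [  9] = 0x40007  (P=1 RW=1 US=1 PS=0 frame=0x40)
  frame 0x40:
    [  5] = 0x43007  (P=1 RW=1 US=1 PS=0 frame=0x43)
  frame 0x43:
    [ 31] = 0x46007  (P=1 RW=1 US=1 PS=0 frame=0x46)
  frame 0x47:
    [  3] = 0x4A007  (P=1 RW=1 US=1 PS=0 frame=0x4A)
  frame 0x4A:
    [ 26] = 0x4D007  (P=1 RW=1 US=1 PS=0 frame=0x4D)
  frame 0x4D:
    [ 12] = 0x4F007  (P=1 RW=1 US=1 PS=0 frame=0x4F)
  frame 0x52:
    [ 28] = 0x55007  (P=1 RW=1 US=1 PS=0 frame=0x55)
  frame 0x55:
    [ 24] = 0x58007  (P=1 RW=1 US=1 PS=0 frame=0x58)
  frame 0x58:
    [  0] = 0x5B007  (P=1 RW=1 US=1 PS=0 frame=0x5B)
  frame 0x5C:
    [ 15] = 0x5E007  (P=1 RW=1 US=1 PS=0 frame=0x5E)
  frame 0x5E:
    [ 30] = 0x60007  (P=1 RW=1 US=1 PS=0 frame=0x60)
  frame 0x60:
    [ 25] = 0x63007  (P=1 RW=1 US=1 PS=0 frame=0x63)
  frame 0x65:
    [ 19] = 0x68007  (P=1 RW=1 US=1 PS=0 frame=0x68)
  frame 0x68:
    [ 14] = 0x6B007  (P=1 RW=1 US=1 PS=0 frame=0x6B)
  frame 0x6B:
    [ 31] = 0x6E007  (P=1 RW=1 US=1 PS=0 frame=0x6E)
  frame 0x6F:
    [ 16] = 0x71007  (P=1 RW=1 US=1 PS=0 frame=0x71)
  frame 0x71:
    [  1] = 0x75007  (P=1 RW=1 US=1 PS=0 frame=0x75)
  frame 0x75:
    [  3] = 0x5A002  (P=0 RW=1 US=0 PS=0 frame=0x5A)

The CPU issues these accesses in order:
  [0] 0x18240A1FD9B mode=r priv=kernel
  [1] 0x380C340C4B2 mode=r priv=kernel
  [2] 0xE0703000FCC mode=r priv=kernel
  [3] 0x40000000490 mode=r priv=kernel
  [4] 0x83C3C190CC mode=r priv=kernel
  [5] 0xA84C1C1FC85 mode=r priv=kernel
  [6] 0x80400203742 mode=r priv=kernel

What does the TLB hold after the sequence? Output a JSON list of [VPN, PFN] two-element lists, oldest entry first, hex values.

Walk each access:
#0 VA=0x18240A1FD9B (r,kernel):
  [0] read 0x3E idx=3: raw=0x3F007 flags P=1 W=1 U=1 S=0
  [1] read 0x3F idx=9: raw=0x40007 flags P=1 W=1 U=1 S=0
  [2] read 0x40 idx=5: raw=0x43007 flags P=1 W=1 U=1 S=0
  [3] read 0x43 idx=31: raw=0x46007 flags P=1 W=1 U=1 S=0
  → PA=0x46D9B  (4 entries read)
#1 VA=0x380C340C4B2 (r,kernel):
  [0] read 0x3E idx=7: raw=0x47007 flags P=1 W=1 U=1 S=0
  [1] read 0x47 idx=3: raw=0x4A007 flags P=1 W=1 U=1 S=0
  [2] read 0x4A idx=26: raw=0x4D007 flags P=1 W=1 U=1 S=0
  [3] read 0x4D idx=12: raw=0x4F007 flags P=1 W=1 U=1 S=0
  → PA=0x4F4B2  (4 entries read)
#2 VA=0xE0703000FCC (r,kernel):
  [0] read 0x3E idx=28: raw=0x52007 flags P=1 W=1 U=1 S=0
  [1] read 0x52 idx=28: raw=0x55007 flags P=1 W=1 U=1 S=0
  [2] read 0x55 idx=24: raw=0x58007 flags P=1 W=1 U=1 S=0
  [3] read 0x58 idx=0: raw=0x5B007 flags P=1 W=1 U=1 S=0
  → PA=0x5BFCC  (4 entries read)
#3 VA=0x40000000490 (r,kernel):
  [0] read 0x3E idx=8: raw=0x2E002 flags P=0 W=1 U=0 S=0
  ⇒ fault: PAGE_NOT_PRESENT  — 1 lookups
#4 VA=0x83C3C190CC (r,kernel):
  [0] read 0x3E idx=1: raw=0x5C007 flags P=1 W=1 U=1 S=0
  [1] read 0x5C idx=15: raw=0x5E007 flags P=1 W=1 U=1 S=0
  [2] read 0x5E idx=30: raw=0x60007 flags P=1 W=1 U=1 S=0
  [3] read 0x60 idx=25: raw=0x63007 flags P=1 W=1 U=1 S=0
  → PA=0x630CC  (4 entries read)
#5 VA=0xA84C1C1FC85 (r,kernel):
  [0] read 0x3E idx=21: raw=0x65007 flags P=1 W=1 U=1 S=0
  [1] read 0x65 idx=19: raw=0x68007 flags P=1 W=1 U=1 S=0
  [2] read 0x68 idx=14: raw=0x6B007 flags P=1 W=1 U=1 S=0
  [3] read 0x6B idx=31: raw=0x6E007 flags P=1 W=1 U=1 S=0
  → PA=0x6EC85  (4 entries read)
#6 VA=0x80400203742 (r,kernel):
  [0] read 0x3E idx=16: raw=0x6F007 flags P=1 W=1 U=1 S=0
  [1] read 0x6F idx=16: raw=0x71007 flags P=1 W=1 U=1 S=0
  [2] read 0x71 idx=1: raw=0x75007 flags P=1 W=1 U=1 S=0
  [3] read 0x75 idx=3: raw=0x5A002 flags P=0 W=1 U=0 S=0
  ⇒ fault: PAGE_NOT_PRESENT  — 4 lookups

TLB: [["0x380C340C", "0x4F"], ["0xE0703000", "0x5B"], ["0x83C3C19", "0x63"], ["0xA84C1C1F", "0x6E"]]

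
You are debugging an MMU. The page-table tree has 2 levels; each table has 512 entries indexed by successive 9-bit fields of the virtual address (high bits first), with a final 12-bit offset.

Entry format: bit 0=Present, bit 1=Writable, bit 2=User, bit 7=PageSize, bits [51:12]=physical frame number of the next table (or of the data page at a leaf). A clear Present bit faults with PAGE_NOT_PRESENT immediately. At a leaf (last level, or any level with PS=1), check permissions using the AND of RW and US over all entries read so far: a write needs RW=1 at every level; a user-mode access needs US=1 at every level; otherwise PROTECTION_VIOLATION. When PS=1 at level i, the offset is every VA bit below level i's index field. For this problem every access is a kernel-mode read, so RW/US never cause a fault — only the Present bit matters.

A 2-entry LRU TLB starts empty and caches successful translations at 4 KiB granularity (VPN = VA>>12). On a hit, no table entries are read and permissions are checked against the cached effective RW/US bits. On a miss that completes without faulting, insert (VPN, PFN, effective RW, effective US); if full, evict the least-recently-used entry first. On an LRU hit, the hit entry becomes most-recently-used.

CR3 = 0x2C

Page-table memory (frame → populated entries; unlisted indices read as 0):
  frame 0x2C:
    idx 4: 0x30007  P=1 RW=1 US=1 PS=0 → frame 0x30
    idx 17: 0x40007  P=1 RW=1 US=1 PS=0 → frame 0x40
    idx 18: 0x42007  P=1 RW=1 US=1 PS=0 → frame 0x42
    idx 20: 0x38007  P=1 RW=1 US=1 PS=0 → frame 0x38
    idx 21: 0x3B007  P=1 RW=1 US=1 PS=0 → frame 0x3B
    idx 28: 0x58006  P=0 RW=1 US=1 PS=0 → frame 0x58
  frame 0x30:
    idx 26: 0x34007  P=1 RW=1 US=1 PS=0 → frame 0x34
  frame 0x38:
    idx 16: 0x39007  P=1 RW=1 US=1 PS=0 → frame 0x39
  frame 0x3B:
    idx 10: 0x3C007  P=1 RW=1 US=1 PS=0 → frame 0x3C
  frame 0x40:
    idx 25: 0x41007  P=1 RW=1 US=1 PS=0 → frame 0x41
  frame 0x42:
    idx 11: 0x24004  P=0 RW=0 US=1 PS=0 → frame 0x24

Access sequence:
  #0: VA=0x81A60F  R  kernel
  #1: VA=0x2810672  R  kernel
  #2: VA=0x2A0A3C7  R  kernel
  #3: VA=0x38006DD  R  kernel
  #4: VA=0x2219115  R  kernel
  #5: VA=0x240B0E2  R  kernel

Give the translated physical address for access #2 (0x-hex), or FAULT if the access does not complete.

Per-access translation:
#0 VA=0x81A60F (r,kernel):
  L0: frame=0x2C idx=4 entry=0x30007 [P=1 RW=1 US=1 PS=0]
  L1: frame=0x30 idx=26 entry=0x34007 [P=1 RW=1 US=1 PS=0]
  ✓ 0x3460F  — 2 lookups
#1 VA=0x2810672 (r,kernel):
  L0: frame=0x2C idx=20 entry=0x38007 [P=1 RW=1 US=1 PS=0]
  L1: frame=0x38 idx=16 entry=0x39007 [P=1 RW=1 US=1 PS=0]
  ✓ 0x39672  — 2 lookups
#2 VA=0x2A0A3C7 (r,kernel):
  L0: frame=0x2C idx=21 entry=0x3B007 [P=1 RW=1 US=1 PS=0]
  L1: frame=0x3B idx=10 entry=0x3C007 [P=1 RW=1 US=1 PS=0]
  ✓ 0x3C3C7  — 2 lookups
#3 VA=0x38006DD (r,kernel):
  L0: frame=0x2C idx=28 entry=0x58006 [P=0 RW=1 US=1 PS=0]
  ✗ PAGE_NOT_PRESENT  [1 reads]
#4 VA=0x2219115 (r,kernel):
  L0: frame=0x2C idx=17 entry=0x40007 [P=1 RW=1 US=1 PS=0]
  L1: frame=0x40 idx=25 entry=0x41007 [P=1 RW=1 US=1 PS=0]
  ✓ 0x41115  — 2 lookups
#5 VA=0x240B0E2 (r,kernel):
  L0: frame=0x2C idx=18 entry=0x42007 [P=1 RW=1 US=1 PS=0]
  L1: frame=0x42 idx=11 entry=0x24004 [P=0 RW=0 US=1 PS=0]
  ✗ PAGE_NOT_PRESENT  [2 reads]

Access #2 PA: 0x3C3C7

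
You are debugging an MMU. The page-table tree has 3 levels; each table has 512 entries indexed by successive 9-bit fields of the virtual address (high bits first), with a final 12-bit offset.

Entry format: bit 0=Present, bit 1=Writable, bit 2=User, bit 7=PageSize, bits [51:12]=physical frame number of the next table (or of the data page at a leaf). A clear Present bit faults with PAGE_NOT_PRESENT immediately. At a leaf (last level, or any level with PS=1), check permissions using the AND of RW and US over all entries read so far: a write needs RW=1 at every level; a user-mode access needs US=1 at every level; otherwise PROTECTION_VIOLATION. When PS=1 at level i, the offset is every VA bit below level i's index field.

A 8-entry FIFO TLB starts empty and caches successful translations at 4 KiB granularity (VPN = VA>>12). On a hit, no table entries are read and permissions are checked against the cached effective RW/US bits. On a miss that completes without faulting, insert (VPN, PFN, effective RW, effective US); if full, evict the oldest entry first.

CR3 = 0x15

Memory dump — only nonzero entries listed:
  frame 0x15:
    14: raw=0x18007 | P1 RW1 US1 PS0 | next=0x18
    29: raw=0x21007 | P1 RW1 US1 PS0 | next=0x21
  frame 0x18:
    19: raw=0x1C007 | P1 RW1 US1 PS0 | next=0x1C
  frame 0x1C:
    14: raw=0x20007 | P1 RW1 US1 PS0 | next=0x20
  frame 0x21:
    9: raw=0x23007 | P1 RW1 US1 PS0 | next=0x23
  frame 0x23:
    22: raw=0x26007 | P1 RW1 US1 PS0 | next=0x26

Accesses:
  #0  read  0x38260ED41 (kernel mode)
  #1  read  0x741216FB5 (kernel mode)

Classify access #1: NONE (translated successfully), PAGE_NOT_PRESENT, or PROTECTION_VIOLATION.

Walk each access:
#0 VA=0x38260ED41 (r,kernel):
  L0: frame=0x15 idx=14 entry=0x18007 [P=1 RW=1 US=1 PS=0]
  L1: frame=0x18 idx=19 entry=0x1C007 [P=1 RW=1 US=1 PS=0]
  L2: frame=0x1C idx=14 entry=0x20007 [P=1 RW=1 US=1 PS=0]
  → PA=0x20D41  (3 entries read)
#1 VA=0x741216FB5 (r,kernel):
  L0: frame=0x15 idx=29 entry=0x21007 [P=1 RW=1 US=1 PS=0]
  L1: frame=0x21 idx=9 entry=0x23007 [P=1 RW=1 US=1 PS=0]
  L2: frame=0x23 idx=22 entry=0x26007 [P=1 RW=1 US=1 PS=0]
  → PA=0x26FB5  (3 entries read)

Access #1 fault: NONE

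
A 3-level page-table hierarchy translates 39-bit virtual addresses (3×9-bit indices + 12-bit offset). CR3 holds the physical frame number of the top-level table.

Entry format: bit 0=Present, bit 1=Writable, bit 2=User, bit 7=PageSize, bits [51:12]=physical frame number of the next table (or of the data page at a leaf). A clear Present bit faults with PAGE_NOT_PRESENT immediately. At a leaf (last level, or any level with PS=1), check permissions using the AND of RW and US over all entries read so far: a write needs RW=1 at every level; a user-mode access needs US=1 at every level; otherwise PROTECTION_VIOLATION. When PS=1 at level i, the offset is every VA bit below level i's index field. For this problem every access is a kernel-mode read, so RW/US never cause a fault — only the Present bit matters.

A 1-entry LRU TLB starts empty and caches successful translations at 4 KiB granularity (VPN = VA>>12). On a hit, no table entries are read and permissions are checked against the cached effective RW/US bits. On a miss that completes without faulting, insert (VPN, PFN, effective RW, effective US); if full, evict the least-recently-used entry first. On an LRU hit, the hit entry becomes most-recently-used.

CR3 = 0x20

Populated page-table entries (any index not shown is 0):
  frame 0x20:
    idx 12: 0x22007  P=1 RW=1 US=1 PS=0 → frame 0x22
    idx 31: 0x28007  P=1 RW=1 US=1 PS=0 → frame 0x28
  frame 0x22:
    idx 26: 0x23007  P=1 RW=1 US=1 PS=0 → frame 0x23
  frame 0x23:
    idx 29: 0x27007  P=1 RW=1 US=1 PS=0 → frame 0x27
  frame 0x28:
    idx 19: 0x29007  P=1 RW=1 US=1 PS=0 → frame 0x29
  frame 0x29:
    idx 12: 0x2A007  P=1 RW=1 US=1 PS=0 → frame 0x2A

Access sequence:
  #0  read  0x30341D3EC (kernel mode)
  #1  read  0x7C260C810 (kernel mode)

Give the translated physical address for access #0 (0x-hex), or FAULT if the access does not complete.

Trace:
#0 VA=0x30341D3EC (r,kernel):
  [0] read 0x20 idx=12: raw=0x22007 flags P=1 W=1 U=1 S=0
  [1] read 0x22 idx=26: raw=0x23007 flags P=1 W=1 U=1 S=0
  [2] read 0x23 idx=29: raw=0x27007 flags P=1 W=1 U=1 S=0
  ⇒ phys 0x273EC  [3 reads]
#1 VA=0x7C260C810 (r,kernel):
  [0] read 0x20 idx=31: raw=0x28007 flags P=1 W=1 U=1 S=0
  [1] read 0x28 idx=19: raw=0x29007 flags P=1 W=1 U=1 S=0
  [2] read 0x29 idx=12: raw=0x2A007 flags P=1 W=1 U=1 S=0
  ⇒ phys 0x2A810  [3 reads]

Access #0 PA: 0x273EC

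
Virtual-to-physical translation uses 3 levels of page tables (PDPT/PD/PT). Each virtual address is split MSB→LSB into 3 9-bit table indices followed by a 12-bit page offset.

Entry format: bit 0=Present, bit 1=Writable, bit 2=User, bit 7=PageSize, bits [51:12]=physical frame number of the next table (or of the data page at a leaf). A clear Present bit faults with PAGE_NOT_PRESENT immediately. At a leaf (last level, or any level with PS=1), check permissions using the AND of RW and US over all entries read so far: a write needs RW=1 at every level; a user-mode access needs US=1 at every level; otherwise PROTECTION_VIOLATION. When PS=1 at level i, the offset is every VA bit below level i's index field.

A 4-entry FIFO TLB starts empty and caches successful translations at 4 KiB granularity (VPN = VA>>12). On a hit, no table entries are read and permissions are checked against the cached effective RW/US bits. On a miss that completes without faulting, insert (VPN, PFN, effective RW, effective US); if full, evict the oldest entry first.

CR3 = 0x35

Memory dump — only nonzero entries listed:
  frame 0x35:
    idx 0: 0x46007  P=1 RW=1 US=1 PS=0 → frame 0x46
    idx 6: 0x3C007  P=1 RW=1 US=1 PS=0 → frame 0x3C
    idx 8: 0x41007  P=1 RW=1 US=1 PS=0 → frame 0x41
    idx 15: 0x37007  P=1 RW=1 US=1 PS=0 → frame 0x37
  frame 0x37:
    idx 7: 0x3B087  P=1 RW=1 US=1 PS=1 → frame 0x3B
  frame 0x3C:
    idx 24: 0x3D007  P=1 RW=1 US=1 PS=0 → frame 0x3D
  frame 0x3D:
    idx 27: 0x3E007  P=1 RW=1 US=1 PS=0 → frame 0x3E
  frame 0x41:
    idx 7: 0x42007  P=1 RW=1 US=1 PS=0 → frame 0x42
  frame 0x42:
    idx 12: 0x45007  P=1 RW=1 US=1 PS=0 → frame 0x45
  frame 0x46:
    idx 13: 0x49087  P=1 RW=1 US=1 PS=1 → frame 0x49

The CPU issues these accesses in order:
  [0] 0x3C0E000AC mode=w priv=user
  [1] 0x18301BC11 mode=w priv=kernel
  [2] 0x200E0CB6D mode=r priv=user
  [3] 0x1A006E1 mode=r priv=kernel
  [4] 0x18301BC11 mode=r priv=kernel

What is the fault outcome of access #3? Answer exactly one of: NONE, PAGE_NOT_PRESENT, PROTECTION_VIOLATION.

Trace:
#0 VA=0x3C0E000AC (w,user):
  L0 @0x35[15] → 0x37007  P=1,RW=1,US=1,PS=0
  L1 @0x37[7] → 0x3B087  P=1,RW=1,US=1,PS=1
  → PA=0x3B0AC (huge @L1)  (2 entries read)
#1 VA=0x18301BC11 (w,kernel):
  L0 @0x35[6] → 0x3C007  P=1,RW=1,US=1,PS=0
  L1 @0x3C[24] → 0x3D007  P=1,RW=1,US=1,PS=0
  L2 @0x3D[27] → 0x3E007  P=1,RW=1,US=1,PS=0
  → PA=0x3EC11  (3 entries read)
#2 VA=0x200E0CB6D (r,user):
  L0 @0x35[8] → 0x41007  P=1,RW=1,US=1,PS=0
  L1 @0x41[7] → 0x42007  P=1,RW=1,US=1,PS=0
  L2 @0x42[12] → 0x45007  P=1,RW=1,US=1,PS=0
  → PA=0x45B6D  (3 entries read)
#3 VA=0x1A006E1 (r,kernel):
  L0 @0x35[0] → 0x46007  P=1,RW=1,US=1,PS=0
  L1 @0x46[13] → 0x49087  P=1,RW=1,US=1,PS=1
  → PA=0x496E1 (huge @L1)  (2 entries read)
#4 VA=0x18301BC11 (r,kernel):
  TLB hit vpn=0x18301B → PA=0x3EC11

Access #3 fault: NONE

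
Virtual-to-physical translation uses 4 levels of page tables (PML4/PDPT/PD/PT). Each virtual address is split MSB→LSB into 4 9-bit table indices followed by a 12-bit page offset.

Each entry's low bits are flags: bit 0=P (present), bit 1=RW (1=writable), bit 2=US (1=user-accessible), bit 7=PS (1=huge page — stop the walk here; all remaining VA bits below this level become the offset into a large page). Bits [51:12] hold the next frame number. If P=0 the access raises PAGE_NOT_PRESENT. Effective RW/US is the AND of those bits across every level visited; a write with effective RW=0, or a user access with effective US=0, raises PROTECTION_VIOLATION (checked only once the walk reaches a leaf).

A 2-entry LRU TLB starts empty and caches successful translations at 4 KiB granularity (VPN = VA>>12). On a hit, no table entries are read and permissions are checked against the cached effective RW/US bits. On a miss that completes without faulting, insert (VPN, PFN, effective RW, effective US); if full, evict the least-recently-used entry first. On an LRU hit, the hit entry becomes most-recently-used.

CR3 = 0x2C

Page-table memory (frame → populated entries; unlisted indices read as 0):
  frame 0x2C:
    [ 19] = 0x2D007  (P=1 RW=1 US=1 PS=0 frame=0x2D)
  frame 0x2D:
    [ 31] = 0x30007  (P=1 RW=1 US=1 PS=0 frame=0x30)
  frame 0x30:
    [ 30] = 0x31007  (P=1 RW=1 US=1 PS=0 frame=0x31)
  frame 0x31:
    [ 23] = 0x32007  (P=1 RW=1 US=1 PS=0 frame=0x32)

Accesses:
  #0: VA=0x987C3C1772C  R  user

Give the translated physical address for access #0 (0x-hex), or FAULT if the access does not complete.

Walk each access:
#0 VA=0x987C3C1772C (r,user):
  lvl0: tbl 0x2C, slot 19 ⇒ 0x2D007 (P1/RW1/US1/PS0)
  lvl1: tbl 0x2D, slot 31 ⇒ 0x30007 (P1/RW1/US1/PS0)
  lvl2: tbl 0x30, slot 30 ⇒ 0x31007 (P1/RW1/US1/PS0)
  lvl3: tbl 0x31, slot 23 ⇒ 0x32007 (P1/RW1/US1/PS0)
  ⇒ phys 0x3272C  [4 reads]

Access #0 PA: 0x3272C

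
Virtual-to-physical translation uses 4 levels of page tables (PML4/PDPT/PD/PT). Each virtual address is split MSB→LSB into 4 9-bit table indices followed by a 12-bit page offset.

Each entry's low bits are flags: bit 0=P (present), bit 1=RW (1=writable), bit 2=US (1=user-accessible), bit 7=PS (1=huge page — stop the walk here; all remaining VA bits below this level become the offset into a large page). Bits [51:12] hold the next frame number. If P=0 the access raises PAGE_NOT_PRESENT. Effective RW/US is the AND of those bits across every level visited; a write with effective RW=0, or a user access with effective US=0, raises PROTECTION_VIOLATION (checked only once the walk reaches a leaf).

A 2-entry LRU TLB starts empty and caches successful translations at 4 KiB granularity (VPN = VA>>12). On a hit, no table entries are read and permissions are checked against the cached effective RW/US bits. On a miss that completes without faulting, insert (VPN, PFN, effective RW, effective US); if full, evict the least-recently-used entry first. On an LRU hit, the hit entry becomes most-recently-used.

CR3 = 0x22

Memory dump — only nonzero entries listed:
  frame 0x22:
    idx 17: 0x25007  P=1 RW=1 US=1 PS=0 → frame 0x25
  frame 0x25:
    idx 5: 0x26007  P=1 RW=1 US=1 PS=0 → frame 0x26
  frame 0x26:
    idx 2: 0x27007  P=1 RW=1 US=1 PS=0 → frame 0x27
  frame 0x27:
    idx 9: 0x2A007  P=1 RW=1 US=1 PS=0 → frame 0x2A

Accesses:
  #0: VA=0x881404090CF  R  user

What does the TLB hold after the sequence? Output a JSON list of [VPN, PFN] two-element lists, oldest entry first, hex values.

Trace:
#0 VA=0x881404090CF (r,user):
  L0 @0x22[17] → 0x25007  P=1,RW=1,US=1,PS=0
  L1 @0x25[5] → 0x26007  P=1,RW=1,US=1,PS=0
  L2 @0x26[2] → 0x27007  P=1,RW=1,US=1,PS=0
  L3 @0x27[9] → 0x2A007  P=1,RW=1,US=1,PS=0
  ✓ 0x2A0CF  — 4 lookups

TLB: [["0x88140409", "0x2A"]]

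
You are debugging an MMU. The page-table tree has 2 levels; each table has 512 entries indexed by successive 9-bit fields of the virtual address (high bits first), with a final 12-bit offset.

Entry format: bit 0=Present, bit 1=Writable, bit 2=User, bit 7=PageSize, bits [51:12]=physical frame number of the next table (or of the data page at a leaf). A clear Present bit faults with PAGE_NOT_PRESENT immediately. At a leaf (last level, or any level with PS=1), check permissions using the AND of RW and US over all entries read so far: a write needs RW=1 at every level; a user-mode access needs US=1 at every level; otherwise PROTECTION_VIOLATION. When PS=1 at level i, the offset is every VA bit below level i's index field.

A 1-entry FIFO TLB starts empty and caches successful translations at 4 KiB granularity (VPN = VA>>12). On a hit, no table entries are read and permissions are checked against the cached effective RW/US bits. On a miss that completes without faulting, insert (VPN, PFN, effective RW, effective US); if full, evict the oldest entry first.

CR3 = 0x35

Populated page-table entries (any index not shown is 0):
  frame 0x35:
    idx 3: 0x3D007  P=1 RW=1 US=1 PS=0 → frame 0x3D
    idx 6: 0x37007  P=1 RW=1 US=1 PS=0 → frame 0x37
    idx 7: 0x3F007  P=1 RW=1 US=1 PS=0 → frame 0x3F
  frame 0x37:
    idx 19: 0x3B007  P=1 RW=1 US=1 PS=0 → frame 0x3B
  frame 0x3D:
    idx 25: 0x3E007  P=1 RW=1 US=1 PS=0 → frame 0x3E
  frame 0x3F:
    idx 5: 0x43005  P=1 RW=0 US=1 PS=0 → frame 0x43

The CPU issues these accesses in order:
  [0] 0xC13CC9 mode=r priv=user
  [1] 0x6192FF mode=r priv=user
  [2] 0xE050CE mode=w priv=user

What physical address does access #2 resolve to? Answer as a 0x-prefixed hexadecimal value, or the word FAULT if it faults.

Trace:
#0 VA=0xC13CC9 (r,user):
  [0] read 0x35 idx=6: raw=0x37007 flags P=1 W=1 U=1 S=0
  [1] read 0x37 idx=19: raw=0x3B007 flags P=1 W=1 U=1 S=0
  → PA=0x3BCC9  (2 entries read)
#1 VA=0x6192FF (r,user):
  [0] read 0x35 idx=3: raw=0x3D007 flags P=1 W=1 U=1 S=0
  [1] read 0x3D idx=25: raw=0x3E007 flags P=1 W=1 U=1 S=0
  → PA=0x3E2FF  (2 entries read)
#2 VA=0xE050CE (w,user):
  [0] read 0x35 idx=7: raw=0x3F007 flags P=1 W=1 U=1 S=0
  [1] read 0x3F idx=5: raw=0x43005 flags P=1 W=0 U=1 S=0
  → PROTECTION_VIOLATION  (2 entries read)

Access #2 PA: FAULT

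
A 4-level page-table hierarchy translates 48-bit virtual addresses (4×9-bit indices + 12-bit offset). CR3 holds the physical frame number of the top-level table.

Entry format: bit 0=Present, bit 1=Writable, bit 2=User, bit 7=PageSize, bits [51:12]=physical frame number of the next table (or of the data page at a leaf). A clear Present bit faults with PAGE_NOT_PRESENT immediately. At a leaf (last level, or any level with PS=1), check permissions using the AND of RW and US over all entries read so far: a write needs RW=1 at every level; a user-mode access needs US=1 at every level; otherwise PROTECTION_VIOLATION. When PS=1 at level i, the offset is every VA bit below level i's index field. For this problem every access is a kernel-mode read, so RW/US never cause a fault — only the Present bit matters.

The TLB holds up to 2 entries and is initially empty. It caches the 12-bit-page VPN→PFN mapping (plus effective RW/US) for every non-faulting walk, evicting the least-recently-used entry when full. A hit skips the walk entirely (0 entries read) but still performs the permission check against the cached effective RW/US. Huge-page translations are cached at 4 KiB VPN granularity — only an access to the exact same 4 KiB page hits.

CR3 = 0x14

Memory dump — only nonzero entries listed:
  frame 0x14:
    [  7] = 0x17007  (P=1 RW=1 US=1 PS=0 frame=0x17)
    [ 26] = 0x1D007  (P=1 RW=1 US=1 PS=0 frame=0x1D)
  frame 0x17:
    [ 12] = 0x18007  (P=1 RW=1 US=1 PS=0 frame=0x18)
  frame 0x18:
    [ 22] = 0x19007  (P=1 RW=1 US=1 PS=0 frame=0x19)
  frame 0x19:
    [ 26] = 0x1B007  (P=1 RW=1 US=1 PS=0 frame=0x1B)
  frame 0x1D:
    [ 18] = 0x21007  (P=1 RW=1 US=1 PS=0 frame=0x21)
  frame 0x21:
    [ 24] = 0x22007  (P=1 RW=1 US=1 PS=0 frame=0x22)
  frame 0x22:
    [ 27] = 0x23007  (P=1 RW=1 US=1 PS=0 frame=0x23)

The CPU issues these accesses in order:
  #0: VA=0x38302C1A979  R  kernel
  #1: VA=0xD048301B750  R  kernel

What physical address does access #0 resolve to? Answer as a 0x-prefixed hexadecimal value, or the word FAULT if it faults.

Per-access translation:
#0 VA=0x38302C1A979 (r,kernel):
  L0 @0x14[7] → 0x17007  P=1,RW=1,US=1,PS=0
  L1 @0x17[12] → 0x18007  P=1,RW=1,US=1,PS=0
  L2 @0x18[22] → 0x19007  P=1,RW=1,US=1,PS=0
  L3 @0x19[26] → 0x1B007  P=1,RW=1,US=1,PS=0
  → PA=0x1B979  (4 entries read)
#1 VA=0xD048301B750 (r,kernel):
  L0 @0x14[26] → 0x1D007  P=1,RW=1,US=1,PS=0
  L1 @0x1D[18] → 0x21007  P=1,RW=1,US=1,PS=0
  L2 @0x21[24] → 0x22007  P=1,RW=1,US=1,PS=0
  L3 @0x22[27] → 0x23007  P=1,RW=1,US=1,PS=0
  → PA=0x23750  (4 entries read)

Access #0 PA: 0x1B979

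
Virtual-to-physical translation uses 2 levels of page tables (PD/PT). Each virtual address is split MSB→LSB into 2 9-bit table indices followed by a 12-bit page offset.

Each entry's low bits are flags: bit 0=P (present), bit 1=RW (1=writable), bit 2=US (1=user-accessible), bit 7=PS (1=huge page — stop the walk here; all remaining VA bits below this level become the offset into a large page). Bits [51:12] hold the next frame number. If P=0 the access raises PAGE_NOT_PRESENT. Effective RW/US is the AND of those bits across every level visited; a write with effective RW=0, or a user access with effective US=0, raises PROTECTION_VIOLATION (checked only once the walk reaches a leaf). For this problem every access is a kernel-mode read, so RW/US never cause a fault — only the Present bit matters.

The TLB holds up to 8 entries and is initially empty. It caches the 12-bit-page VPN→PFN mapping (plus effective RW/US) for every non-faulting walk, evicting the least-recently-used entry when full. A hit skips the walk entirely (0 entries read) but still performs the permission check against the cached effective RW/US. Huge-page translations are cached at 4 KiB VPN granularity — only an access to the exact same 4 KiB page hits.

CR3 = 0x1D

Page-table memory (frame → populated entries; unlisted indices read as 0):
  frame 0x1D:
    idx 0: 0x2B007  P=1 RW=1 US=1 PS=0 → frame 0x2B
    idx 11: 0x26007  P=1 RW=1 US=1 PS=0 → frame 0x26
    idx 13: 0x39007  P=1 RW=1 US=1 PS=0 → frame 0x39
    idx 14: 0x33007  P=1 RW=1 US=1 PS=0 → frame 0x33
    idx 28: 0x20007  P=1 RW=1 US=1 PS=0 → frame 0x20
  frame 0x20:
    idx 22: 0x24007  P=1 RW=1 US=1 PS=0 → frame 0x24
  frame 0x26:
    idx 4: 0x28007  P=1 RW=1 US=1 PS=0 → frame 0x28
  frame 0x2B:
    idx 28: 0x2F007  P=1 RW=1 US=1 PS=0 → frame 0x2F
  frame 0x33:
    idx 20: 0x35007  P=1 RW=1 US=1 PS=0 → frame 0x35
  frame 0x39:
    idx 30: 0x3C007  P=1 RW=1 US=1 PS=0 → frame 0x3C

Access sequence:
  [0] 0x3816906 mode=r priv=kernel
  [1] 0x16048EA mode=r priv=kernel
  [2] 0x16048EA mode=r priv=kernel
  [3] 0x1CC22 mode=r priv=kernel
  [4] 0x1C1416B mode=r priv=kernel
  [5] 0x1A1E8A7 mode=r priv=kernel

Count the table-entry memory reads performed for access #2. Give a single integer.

Per-access translation:
#0 VA=0x3816906 (r,kernel):
  [0] read 0x1D idx=28: raw=0x20007 flags P=1 W=1 U=1 S=0
  [1] read 0x20 idx=22: raw=0x24007 flags P=1 W=1 U=1 S=0
  → PA=0x24906  (2 entries read)
#1 VA=0x16048EA (r,kernel):
  [0] read 0x1D idx=11: raw=0x26007 flags P=1 W=1 U=1 S=0
  [1] read 0x26 idx=4: raw=0x28007 flags P=1 W=1 U=1 S=0
  → PA=0x288EA  (2 entries read)
#2 VA=0x16048EA (r,kernel):
  TLB hit vpn=0x1604 → PA=0x288EA
#3 VA=0x1CC22 (r,kernel):
  [0] read 0x1D idx=0: raw=0x2B007 flags P=1 W=1 U=1 S=0
  [1] read 0x2B idx=28: raw=0x2F007 flags P=1 W=1 U=1 S=0
  → PA=0x2FC22  (2 entries read)
#4 VA=0x1C1416B (r,kernel):
  [0] read 0x1D idx=14: raw=0x33007 flags P=1 W=1 U=1 S=0
  [1] read 0x33 idx=20: raw=0x35007 flags P=1 W=1 U=1 S=0
  → PA=0x3516B  (2 entries read)
#5 VA=0x1A1E8A7 (r,kernel):
  [0] read 0x1D idx=13: raw=0x39007 flags P=1 W=1 U=1 S=0
  [1] read 0x39 idx=30: raw=0x3C007 flags P=1 W=1 U=1 S=0
  → PA=0x3C8A7  (2 entries read)

Entries read for #2: 0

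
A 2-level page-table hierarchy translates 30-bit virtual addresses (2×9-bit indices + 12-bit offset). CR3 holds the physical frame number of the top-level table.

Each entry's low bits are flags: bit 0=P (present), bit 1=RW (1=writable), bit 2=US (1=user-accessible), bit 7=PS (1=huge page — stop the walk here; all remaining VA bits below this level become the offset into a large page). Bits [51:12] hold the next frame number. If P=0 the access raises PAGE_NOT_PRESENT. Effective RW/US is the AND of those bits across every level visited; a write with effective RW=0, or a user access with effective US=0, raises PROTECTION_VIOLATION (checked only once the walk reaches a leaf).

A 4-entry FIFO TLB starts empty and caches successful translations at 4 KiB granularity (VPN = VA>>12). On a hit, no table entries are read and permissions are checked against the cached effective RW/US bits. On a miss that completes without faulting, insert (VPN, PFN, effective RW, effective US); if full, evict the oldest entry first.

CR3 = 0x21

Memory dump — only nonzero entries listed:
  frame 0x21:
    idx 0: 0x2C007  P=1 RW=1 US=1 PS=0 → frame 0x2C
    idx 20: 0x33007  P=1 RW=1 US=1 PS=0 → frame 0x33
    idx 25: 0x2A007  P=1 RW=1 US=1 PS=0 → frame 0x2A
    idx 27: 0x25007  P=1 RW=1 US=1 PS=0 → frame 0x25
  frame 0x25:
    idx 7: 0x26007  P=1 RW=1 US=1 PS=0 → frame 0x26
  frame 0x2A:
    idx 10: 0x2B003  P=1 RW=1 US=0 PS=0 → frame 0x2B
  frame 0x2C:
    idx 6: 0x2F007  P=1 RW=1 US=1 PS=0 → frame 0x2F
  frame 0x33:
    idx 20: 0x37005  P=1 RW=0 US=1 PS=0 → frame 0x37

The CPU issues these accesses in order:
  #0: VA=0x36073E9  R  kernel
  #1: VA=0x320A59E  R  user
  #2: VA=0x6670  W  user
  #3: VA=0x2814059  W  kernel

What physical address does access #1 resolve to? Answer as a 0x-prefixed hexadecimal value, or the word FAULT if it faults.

Trace:
#0 VA=0x36073E9 (r,kernel):
  L0: frame=0x21 idx=27 entry=0x25007 [P=1 RW=1 US=1 PS=0]
  L1: frame=0x25 idx=7 entry=0x26007 [P=1 RW=1 US=1 PS=0]
  ✓ 0x263E9  — 2 lookups
#1 VA=0x320A59E (r,user):
  L0: frame=0x21 idx=25 entry=0x2A007 [P=1 RW=1 US=1 PS=0]
  L1: frame=0x2A idx=10 entry=0x2B003 [P=1 RW=1 US=0 PS=0]
  ✗ PROTECTION_VIOLATION  [2 reads]
#2 VA=0x6670 (w,user):
  L0: frame=0x21 idx=0 entry=0x2C007 [P=1 RW=1 US=1 PS=0]
  L1: frame=0x2C idx=6 entry=0x2F007 [P=1 RW=1 US=1 PS=0]
  ✓ 0x2F670  — 2 lookups
#3 VA=0x2814059 (w,kernel):
  L0: frame=0x21 idx=20 entry=0x33007 [P=1 RW=1 US=1 PS=0]
  L1: frame=0x33 idx=20 entry=0x37005 [P=1 RW=0 US=1 PS=0]
  ✗ PROTECTION_VIOLATION  [2 reads]

Access #1 PA: FAULT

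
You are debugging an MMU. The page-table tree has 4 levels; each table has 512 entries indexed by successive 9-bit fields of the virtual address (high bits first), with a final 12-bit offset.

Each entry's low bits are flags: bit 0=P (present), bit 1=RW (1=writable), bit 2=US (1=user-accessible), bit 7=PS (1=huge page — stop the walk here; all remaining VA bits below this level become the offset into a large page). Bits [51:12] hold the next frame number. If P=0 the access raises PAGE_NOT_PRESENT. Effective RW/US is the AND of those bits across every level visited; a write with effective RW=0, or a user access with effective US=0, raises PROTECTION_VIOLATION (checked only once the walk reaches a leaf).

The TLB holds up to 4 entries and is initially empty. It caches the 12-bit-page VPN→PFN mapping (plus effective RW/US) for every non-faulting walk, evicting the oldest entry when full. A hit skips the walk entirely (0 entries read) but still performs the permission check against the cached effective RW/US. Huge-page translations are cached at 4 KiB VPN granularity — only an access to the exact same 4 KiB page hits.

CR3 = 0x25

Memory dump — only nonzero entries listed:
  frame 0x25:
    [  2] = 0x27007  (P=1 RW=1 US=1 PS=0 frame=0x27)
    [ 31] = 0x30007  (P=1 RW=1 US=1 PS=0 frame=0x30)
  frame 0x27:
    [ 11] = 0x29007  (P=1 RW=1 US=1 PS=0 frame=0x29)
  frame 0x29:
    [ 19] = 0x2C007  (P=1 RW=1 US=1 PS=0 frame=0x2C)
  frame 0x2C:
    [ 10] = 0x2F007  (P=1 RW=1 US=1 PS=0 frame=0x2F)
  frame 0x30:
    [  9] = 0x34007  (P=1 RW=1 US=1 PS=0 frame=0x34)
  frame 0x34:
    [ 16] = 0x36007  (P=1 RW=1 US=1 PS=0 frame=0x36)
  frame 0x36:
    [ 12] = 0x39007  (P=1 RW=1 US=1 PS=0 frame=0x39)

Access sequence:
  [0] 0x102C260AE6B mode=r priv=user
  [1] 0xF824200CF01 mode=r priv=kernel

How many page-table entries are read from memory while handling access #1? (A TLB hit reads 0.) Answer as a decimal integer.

Walk each access:
#0 VA=0x102C260AE6B (r,user):
  [0] read 0x25 idx=2: raw=0x27007 flags P=1 W=1 U=1 S=0
  [1] read 0x27 idx=11: raw=0x29007 flags P=1 W=1 U=1 S=0
  [2] read 0x29 idx=19: raw=0x2C007 flags P=1 W=1 U=1 S=0
  [3] read 0x2C idx=10: raw=0x2F007 flags P=1 W=1 U=1 S=0
  ⇒ phys 0x2FE6B  [4 reads]
#1 VA=0xF824200CF01 (r,kernel):
  [0] read 0x25 idx=31: raw=0x30007 flags P=1 W=1 U=1 S=0
  [1] read 0x30 idx=9: raw=0x34007 flags P=1 W=1 U=1 S=0
  [2] read 0x34 idx=16: raw=0x36007 flags P=1 W=1 U=1 S=0
  [3] read 0x36 idx=12: raw=0x39007 flags P=1 W=1 U=1 S=0
  ⇒ phys 0x39F01  [4 reads]

Entries read for #1: 4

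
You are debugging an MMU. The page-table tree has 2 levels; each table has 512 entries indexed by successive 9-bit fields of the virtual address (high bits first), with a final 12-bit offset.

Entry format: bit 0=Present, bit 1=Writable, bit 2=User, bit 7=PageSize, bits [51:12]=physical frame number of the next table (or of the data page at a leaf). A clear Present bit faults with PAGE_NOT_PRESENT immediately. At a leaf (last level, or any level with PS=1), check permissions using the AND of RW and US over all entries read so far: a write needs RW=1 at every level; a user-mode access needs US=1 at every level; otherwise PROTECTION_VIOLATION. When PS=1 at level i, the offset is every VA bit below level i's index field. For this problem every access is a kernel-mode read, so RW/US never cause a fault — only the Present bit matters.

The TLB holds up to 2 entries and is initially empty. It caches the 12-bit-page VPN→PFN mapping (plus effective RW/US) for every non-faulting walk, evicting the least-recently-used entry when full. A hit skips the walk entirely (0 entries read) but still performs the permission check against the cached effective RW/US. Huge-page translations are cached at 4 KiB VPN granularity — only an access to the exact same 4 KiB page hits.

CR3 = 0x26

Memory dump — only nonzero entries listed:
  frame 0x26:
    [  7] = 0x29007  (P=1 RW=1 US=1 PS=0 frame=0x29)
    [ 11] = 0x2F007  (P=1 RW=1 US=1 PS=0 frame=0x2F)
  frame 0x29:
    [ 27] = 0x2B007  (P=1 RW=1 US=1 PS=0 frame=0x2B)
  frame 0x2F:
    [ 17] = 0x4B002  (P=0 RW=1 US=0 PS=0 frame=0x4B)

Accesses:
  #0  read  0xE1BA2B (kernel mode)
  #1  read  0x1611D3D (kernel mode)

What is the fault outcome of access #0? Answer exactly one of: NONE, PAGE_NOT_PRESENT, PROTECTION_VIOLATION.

Trace:
#0 VA=0xE1BA2B (r,kernel):
  [0] read 0x26 idx=7: raw=0x29007 flags P=1 W=1 U=1 S=0
  [1] read 0x29 idx=27: raw=0x2B007 flags P=1 W=1 U=1 S=0
  → PA=0x2BA2B  (2 entries read)
#1 VA=0x1611D3D (r,kernel):
  [0] read 0x26 idx=11: raw=0x2F007 flags P=1 W=1 U=1 S=0
  [1] read 0x2F idx=17: raw=0x4B002 flags P=0 W=1 U=0 S=0
  → PAGE_NOT_PRESENT  (2 entries read)

Access #0 fault: NONE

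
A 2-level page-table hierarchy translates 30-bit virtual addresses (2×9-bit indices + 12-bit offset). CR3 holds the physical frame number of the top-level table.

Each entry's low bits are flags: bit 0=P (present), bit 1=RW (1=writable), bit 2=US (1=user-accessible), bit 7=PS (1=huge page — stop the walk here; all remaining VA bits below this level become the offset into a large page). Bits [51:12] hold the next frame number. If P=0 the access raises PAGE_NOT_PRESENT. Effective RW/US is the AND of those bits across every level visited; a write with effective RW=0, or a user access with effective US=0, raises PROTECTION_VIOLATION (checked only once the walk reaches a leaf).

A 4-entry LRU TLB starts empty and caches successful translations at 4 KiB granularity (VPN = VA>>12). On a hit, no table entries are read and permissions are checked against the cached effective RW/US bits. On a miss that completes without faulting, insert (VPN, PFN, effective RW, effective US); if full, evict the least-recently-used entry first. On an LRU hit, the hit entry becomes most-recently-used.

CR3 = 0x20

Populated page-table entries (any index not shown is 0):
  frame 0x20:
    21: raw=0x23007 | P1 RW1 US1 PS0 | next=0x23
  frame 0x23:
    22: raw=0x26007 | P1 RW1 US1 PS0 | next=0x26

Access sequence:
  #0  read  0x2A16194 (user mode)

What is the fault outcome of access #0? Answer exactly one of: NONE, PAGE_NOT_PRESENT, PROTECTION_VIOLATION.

Per-access translation:
#0 VA=0x2A16194 (r,user):
  [0] read 0x20 idx=21: raw=0x23007 flags P=1 W=1 U=1 S=0
  [1] read 0x23 idx=22: raw=0x26007 flags P=1 W=1 U=1 S=0
  → PA=0x26194  (2 entries read)

Access #0 fault: NONE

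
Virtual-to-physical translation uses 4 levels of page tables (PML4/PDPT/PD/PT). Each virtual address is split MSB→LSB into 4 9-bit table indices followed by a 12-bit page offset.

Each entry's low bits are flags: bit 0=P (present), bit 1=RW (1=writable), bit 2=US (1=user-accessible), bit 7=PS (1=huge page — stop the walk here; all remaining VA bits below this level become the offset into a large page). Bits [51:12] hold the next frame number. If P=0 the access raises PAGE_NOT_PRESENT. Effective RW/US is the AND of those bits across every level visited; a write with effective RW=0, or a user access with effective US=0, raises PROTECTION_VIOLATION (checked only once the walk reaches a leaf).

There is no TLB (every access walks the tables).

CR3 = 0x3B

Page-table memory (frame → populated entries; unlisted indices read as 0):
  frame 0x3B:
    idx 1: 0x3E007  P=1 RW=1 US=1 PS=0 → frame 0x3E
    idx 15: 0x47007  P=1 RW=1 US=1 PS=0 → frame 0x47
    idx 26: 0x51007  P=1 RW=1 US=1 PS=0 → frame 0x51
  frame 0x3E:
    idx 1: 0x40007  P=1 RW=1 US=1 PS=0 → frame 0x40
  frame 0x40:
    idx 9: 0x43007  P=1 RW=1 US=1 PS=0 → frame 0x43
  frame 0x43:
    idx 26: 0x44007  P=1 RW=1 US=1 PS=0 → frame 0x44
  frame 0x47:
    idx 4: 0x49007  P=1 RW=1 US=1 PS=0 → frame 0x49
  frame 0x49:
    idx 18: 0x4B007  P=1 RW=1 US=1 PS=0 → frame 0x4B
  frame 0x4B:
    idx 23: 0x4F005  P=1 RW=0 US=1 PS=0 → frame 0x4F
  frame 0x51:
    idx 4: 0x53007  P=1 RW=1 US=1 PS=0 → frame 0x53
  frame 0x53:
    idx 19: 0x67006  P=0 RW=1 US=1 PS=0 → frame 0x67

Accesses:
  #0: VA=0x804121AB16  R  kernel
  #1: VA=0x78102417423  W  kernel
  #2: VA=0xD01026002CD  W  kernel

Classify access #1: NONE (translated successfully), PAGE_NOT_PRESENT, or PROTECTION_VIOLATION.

Walk each access:
#0 VA=0x804121AB16 (r,kernel):
  L0: frame=0x3B idx=1 entry=0x3E007 [P=1 RW=1 US=1 PS=0]
  L1: frame=0x3E idx=1 entry=0x40007 [P=1 RW=1 US=1 PS=0]
  L2: frame=0x40 idx=9 entry=0x43007 [P=1 RW=1 US=1 PS=0]
  L3: frame=0x43 idx=26 entry=0x44007 [P=1 RW=1 US=1 PS=0]
  → PA=0x44B16  (4 entries read)
#1 VA=0x78102417423 (w,kernel):
  L0: frame=0x3B idx=15 entry=0x47007 [P=1 RW=1 US=1 PS=0]
  L1: frame=0x47 idx=4 entry=0x49007 [P=1 RW=1 US=1 PS=0]
  L2: frame=0x49 idx=18 entry=0x4B007 [P=1 RW=1 US=1 PS=0]
  L3: frame=0x4B idx=23 entry=0x4F005 [P=1 RW=0 US=1 PS=0]
  ⇒ fault: PROTECTION_VIOLATION  — 4 lookups
#2 VA=0xD01026002CD (w,kernel):
  L0: frame=0x3B idx=26 entry=0x51007 [P=1 RW=1 US=1 PS=0]
  L1: frame=0x51 idx=4 entry=0x53007 [P=1 RW=1 US=1 PS=0]
  L2: frame=0x53 idx=19 entry=0x67006 [P=0 RW=1 US=1 PS=0]
  ⇒ fault: PAGE_NOT_PRESENT  — 3 lookups

Access #1 fault: PROTECTION_VIOLATION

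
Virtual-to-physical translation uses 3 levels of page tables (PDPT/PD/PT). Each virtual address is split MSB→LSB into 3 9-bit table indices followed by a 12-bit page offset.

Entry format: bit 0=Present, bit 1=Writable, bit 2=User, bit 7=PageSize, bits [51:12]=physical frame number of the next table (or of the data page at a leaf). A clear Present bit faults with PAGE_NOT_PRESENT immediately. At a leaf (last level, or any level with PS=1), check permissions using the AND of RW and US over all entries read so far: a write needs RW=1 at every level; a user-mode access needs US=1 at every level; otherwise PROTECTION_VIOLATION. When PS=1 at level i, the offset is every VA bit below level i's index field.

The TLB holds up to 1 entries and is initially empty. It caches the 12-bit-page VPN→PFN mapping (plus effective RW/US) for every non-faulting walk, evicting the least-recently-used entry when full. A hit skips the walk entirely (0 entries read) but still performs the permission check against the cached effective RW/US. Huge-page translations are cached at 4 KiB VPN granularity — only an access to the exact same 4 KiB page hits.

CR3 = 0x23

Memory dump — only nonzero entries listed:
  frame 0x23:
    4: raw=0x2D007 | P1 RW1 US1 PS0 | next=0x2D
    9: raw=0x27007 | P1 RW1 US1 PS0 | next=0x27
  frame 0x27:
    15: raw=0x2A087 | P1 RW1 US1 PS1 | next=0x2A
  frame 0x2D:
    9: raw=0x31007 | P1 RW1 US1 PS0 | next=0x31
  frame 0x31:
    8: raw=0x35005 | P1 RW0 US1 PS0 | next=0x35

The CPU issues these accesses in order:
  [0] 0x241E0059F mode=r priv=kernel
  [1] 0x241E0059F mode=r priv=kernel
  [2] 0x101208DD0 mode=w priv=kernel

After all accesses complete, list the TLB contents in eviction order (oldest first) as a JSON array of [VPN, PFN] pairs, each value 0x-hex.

Per-access translation:
#0 VA=0x241E0059F (r,kernel):
  lvl0: tbl 0x23, slot 9 ⇒ 0x27007 (P1/RW1/US1/PS0)
  lvl1: tbl 0x27, slot 15 ⇒ 0x2A087 (P1/RW1/US1/PS1)
  → PA=0x2A59F (huge @L1)  (2 entries read)
#1 VA=0x241E0059F (r,kernel):
  TLB hit vpn=0x241E00 → PA=0x2A59F
#2 VA=0x101208DD0 (w,kernel):
  lvl0: tbl 0x23, slot 4 ⇒ 0x2D007 (P1/RW1/US1/PS0)
  lvl1: tbl 0x2D, slot 9 ⇒ 0x31007 (P1/RW1/US1/PS0)
  lvl2: tbl 0x31, slot 8 ⇒ 0x35005 (P1/RW0/US1/PS0)
  → PROTECTION_VIOLATION  (3 entries read)

TLB: [["0x241E00", "0x2A"]]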